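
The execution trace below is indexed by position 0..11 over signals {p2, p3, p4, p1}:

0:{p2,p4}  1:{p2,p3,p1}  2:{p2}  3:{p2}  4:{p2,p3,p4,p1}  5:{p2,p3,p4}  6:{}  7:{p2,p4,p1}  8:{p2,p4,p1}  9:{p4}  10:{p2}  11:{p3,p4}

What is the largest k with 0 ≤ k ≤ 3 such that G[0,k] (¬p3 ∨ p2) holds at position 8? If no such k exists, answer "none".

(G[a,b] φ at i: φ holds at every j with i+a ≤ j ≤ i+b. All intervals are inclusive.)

(¬p3 ∨ p2) must hold from j=8 onward; find where it first fails.
  j=8: holds
  j=9: holds
  j=10: holds
  j=11: fails
Holds on [8,10], so largest k = 2.

2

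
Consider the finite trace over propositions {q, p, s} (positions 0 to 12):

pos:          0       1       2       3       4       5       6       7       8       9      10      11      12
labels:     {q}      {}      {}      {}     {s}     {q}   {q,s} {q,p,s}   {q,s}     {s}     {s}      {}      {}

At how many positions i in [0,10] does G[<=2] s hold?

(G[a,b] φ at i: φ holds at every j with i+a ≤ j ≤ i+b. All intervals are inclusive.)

Evaluate at each i in [0,10]:
  i=0: ✗ (fails at j=0)
  i=1: ✗ (fails at j=1)
  i=2: ✗ (fails at j=2)
  i=3: ✗ (fails at j=3)
  i=4: ✗ (fails at j=5)
  i=5: ✗ (fails at j=5)
  i=6: ✓ (all of [6,8])
  i=7: ✓ (all of [7,9])
  i=8: ✓ (all of [8,10])
  i=9: ✗ (fails at j=11)
  i=10: ✗ (fails at j=11)
Positions where it holds: {6, 7, 8} → 3.

3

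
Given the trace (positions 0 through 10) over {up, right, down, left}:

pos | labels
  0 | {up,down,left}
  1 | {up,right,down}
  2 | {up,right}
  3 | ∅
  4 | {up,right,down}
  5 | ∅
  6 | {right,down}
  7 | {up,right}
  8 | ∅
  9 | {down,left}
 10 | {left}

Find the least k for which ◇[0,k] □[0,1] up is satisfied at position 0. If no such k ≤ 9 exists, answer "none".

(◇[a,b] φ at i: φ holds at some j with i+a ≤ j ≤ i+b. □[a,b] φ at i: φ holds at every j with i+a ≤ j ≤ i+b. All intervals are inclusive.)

Scan j = 0,1,… for □[0,1] up:
  j=0: holds
First hit at j=0, so smallest k = 0-0 = 0.

0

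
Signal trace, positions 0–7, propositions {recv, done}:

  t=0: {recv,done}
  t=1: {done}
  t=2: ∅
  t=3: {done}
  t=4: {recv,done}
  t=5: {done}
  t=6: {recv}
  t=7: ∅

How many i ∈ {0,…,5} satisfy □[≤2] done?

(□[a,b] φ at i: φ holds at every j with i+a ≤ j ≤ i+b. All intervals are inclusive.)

1

Evaluate at each i in [0,5]:
  i=0: ✗ (fails at j=2)
  i=1: ✗ (fails at j=2)
  i=2: ✗ (fails at j=2)
  i=3: ✓ (all of [3,5])
  i=4: ✗ (fails at j=6)
  i=5: ✗ (fails at j=6)
Positions where it holds: {3} → 1.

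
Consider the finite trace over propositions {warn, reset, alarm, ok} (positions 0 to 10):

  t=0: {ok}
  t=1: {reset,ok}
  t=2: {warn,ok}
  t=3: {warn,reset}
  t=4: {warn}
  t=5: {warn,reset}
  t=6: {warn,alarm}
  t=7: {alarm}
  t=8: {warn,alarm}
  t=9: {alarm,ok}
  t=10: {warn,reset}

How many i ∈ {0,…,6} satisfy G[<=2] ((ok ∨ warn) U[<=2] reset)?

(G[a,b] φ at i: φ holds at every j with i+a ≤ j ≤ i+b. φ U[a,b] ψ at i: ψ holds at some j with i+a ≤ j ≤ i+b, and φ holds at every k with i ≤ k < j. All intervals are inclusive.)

4

Evaluate at each i in [0,6]:
  i=0: ✓ (all of [0,2])
  i=1: ✓ (all of [1,3])
  i=2: ✓ (all of [2,4])
  i=3: ✓ (all of [3,5])
  i=4: ✗ (fails at j=6)
  i=5: ✗ (fails at j=6)
  i=6: ✗ (fails at j=6)
Positions where it holds: {0, 1, 2, 3} → 4.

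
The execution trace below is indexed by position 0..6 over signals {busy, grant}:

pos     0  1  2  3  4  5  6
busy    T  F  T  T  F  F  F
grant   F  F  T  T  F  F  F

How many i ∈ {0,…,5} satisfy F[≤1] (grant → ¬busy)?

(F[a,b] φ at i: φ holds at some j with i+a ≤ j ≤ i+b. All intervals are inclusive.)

Evaluate at each i in [0,5]:
  i=0: ✓ (witness j=0)
  i=1: ✓ (witness j=1)
  i=2: ✗ (none in [2,3])
  i=3: ✓ (witness j=4)
  i=4: ✓ (witness j=4)
  i=5: ✓ (witness j=5)
Positions where it holds: {0, 1, 3, 4, 5} → 5.

5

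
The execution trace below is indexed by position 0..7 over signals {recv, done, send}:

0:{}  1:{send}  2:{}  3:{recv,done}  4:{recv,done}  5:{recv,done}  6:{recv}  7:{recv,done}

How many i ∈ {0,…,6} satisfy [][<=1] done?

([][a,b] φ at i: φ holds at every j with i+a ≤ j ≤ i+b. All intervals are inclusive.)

Evaluate at each i in [0,6]:
  i=0: ✗ (fails at j=0)
  i=1: ✗ (fails at j=1)
  i=2: ✗ (fails at j=2)
  i=3: ✓ (all of [3,4])
  i=4: ✓ (all of [4,5])
  i=5: ✗ (fails at j=6)
  i=6: ✗ (fails at j=6)
Positions where it holds: {3, 4} → 2.

2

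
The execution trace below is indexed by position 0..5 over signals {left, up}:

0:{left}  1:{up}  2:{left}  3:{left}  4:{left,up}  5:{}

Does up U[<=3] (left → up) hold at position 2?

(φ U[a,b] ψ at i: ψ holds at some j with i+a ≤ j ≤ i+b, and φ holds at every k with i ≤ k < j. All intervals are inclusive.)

Need some j in [2,5] with (left → up), and up at every k in [2,j-1].
  j=2: (left → up) false.
  j=3: (left → up) false.
  j=4: (left → up) holds, but up fails at k=2 → not this j.
  j=5: (left → up) holds, but up fails at k=2 → not this j.
No j in the window works → until fails.

Does not hold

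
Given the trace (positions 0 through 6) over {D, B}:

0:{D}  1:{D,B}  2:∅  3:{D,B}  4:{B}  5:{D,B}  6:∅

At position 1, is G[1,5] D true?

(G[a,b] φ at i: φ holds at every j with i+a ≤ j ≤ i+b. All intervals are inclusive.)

Check D at every j in [2,6]:
  j=2: false
  j=3: true
  j=4: false
  j=5: true
  j=6: false
Fails at j=2 → formula fails.

False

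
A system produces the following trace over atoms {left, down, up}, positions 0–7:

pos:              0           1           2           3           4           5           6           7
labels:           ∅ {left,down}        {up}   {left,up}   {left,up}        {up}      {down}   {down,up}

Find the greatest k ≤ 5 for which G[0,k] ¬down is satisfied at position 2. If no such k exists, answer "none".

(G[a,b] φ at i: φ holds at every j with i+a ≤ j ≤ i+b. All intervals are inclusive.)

¬down must hold from j=2 onward; find where it first fails.
  j=2: holds
  j=3: holds
  j=4: holds
  j=5: holds
  j=6: fails
Holds on [2,5], so largest k = 3.

3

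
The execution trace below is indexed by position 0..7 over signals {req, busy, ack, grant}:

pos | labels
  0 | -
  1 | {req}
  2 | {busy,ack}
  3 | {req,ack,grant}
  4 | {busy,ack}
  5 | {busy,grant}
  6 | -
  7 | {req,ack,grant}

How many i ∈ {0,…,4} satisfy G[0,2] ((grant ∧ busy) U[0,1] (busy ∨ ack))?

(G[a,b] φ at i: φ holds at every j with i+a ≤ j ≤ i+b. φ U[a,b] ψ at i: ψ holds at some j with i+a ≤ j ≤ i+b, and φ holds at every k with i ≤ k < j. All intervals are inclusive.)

Evaluate at each i in [0,4]:
  i=0: ✗ (fails at j=0)
  i=1: ✗ (fails at j=1)
  i=2: ✓ (all of [2,4])
  i=3: ✓ (all of [3,5])
  i=4: ✗ (fails at j=6)
Positions where it holds: {2, 3} → 2.

2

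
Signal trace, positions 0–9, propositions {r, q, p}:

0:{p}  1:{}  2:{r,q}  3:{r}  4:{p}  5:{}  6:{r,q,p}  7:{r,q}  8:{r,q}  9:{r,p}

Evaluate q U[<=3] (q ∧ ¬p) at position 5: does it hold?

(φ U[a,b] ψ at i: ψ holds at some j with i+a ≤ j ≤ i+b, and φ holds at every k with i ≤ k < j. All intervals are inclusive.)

False

Need some j in [5,8] with (q ∧ ¬p), and q at every k in [5,j-1].
  j=5: (q ∧ ¬p) false.
  j=6: (q ∧ ¬p) false.
  j=7: (q ∧ ¬p) holds, but q fails at k=5 → not this j.
  j=8: (q ∧ ¬p) holds, but q fails at k=5 → not this j.
No j in the window works → until fails.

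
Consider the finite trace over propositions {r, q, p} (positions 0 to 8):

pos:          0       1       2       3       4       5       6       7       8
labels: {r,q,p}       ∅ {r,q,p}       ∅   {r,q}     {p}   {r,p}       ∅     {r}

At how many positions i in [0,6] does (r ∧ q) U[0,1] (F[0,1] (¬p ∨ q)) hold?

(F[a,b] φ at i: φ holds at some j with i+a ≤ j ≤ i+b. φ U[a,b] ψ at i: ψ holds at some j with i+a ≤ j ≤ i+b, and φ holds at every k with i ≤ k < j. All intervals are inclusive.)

Evaluate at each i in [0,6]:
  i=0: ✓ (rhs at j=0)
  i=1: ✓ (rhs at j=1)
  i=2: ✓ (rhs at j=2)
  i=3: ✓ (rhs at j=3)
  i=4: ✓ (rhs at j=4)
  i=5: ✗ (lhs fails at k=5 before rhs at j=6)
  i=6: ✓ (rhs at j=6)
Positions where it holds: {0, 1, 2, 3, 4, 6} → 6.

6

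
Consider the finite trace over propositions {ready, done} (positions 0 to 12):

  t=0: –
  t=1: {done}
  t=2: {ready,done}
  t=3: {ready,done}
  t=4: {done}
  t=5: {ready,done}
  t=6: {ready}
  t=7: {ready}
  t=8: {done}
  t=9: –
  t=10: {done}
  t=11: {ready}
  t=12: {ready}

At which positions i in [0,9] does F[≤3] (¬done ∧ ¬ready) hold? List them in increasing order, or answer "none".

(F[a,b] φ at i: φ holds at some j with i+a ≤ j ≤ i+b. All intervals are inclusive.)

0, 6, 7, 8, 9

Evaluate at each i in [0,9]:
  i=0: ✓ (witness j=0)
  i=1: ✗ (none in [1,4])
  i=2: ✗ (none in [2,5])
  i=3: ✗ (none in [3,6])
  i=4: ✗ (none in [4,7])
  i=5: ✗ (none in [5,8])
  i=6: ✓ (witness j=9)
  i=7: ✓ (witness j=9)
  i=8: ✓ (witness j=9)
  i=9: ✓ (witness j=9)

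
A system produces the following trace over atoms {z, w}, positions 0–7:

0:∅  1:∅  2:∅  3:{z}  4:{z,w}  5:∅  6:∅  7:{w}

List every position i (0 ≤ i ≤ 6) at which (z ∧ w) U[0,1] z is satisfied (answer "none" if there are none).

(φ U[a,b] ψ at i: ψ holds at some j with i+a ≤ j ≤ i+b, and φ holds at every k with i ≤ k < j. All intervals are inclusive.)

Evaluate at each i in [0,6]:
  i=0: ✗ (no rhs in [0,1])
  i=1: ✗ (no rhs in [1,2])
  i=2: ✗ (lhs fails at k=2 before rhs at j=3)
  i=3: ✓ (rhs at j=3)
  i=4: ✓ (rhs at j=4)
  i=5: ✗ (no rhs in [5,6])
  i=6: ✗ (no rhs in [6,7])

3, 4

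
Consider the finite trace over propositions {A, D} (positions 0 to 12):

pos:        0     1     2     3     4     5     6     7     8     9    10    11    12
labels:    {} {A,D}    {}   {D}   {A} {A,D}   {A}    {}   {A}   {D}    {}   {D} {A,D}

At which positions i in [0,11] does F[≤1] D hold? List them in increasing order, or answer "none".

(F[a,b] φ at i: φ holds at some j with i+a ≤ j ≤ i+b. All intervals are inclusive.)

Evaluate at each i in [0,11]:
  i=0: ✓ (witness j=1)
  i=1: ✓ (witness j=1)
  i=2: ✓ (witness j=3)
  i=3: ✓ (witness j=3)
  i=4: ✓ (witness j=5)
  i=5: ✓ (witness j=5)
  i=6: ✗ (none in [6,7])
  i=7: ✗ (none in [7,8])
  i=8: ✓ (witness j=9)
  i=9: ✓ (witness j=9)
  i=10: ✓ (witness j=11)
  i=11: ✓ (witness j=11)

0, 1, 2, 3, 4, 5, 8, 9, 10, 11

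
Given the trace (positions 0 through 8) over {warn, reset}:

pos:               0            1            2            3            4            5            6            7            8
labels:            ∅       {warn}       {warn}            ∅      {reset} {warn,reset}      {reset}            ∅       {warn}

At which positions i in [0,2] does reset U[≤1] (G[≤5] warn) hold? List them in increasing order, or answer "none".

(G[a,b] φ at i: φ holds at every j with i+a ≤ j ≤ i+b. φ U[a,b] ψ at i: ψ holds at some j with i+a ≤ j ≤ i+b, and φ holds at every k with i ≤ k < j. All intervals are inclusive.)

Evaluate at each i in [0,2]:
  i=0: ✗ (no rhs in [0,1])
  i=1: ✗ (no rhs in [1,2])
  i=2: ✗ (no rhs in [2,3])

none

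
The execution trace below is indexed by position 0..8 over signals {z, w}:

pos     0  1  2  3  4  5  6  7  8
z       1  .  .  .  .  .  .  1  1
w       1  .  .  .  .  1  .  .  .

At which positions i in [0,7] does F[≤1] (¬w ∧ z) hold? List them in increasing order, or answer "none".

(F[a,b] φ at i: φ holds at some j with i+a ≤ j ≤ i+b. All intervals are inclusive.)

6, 7

Evaluate at each i in [0,7]:
  i=0: ✗ (none in [0,1])
  i=1: ✗ (none in [1,2])
  i=2: ✗ (none in [2,3])
  i=3: ✗ (none in [3,4])
  i=4: ✗ (none in [4,5])
  i=5: ✗ (none in [5,6])
  i=6: ✓ (witness j=7)
  i=7: ✓ (witness j=7)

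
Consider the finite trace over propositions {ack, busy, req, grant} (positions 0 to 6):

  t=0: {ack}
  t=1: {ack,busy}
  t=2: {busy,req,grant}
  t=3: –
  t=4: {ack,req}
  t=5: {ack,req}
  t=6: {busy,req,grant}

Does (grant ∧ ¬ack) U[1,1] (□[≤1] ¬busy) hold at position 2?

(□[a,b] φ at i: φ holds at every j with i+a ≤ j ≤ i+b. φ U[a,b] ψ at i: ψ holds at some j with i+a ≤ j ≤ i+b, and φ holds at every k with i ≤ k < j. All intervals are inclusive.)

Need some j in [3,3] with □[≤1] ¬busy, and (grant ∧ ¬ack) at every k in [2,j-1].
  j=3: □[≤1] ¬busy holds; (grant ∧ ¬ack) holds at every k in [2,2] → satisfied.

Holds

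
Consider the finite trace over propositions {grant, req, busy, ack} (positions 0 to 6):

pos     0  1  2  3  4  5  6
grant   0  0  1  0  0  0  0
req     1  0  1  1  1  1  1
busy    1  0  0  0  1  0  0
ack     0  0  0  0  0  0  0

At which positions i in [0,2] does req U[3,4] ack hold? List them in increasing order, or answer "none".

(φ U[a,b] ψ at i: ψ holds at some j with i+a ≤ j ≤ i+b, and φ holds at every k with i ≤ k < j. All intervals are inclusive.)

none

Evaluate at each i in [0,2]:
  i=0: ✗ (no rhs in [3,4])
  i=1: ✗ (no rhs in [4,5])
  i=2: ✗ (no rhs in [5,6])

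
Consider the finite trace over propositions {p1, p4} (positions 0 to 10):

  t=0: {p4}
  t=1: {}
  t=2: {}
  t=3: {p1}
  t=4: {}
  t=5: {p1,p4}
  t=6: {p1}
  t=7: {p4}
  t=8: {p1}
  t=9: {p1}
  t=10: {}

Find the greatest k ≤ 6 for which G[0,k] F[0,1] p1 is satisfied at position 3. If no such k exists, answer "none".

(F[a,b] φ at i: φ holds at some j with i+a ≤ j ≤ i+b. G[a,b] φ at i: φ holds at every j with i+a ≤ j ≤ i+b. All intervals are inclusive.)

F[0,1] p1 must hold from j=3 onward; find where it first fails.
  j=3: holds
  j=4: holds
  j=5: holds
  j=6: holds
  j=7: holds
  j=8: holds
  j=9: holds
Holds through j=9; largest k = 6.

6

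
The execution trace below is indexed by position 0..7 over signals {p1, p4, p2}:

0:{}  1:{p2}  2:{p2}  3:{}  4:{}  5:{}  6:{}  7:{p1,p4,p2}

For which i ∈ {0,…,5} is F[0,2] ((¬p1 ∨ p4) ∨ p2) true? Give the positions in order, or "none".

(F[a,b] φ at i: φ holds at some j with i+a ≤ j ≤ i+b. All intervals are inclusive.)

0, 1, 2, 3, 4, 5

Evaluate at each i in [0,5]:
  i=0: ✓ (witness j=0)
  i=1: ✓ (witness j=1)
  i=2: ✓ (witness j=2)
  i=3: ✓ (witness j=3)
  i=4: ✓ (witness j=4)
  i=5: ✓ (witness j=5)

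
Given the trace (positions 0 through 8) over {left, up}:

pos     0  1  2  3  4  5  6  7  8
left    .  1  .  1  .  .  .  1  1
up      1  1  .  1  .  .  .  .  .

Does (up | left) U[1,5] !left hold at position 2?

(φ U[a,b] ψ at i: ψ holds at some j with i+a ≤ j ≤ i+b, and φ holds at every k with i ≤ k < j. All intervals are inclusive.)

Need some j in [3,7] with !left, and (up | left) at every k in [2,j-1].
  j=3: !left false.
  j=4: !left holds, but (up | left) fails at k=2 → not this j.
  j=5: !left holds, but (up | left) fails at k=2 → not this j.
  j=6: !left holds, but (up | left) fails at k=2 → not this j.
  j=7: !left false.
No j in the window works → until fails.

Does not hold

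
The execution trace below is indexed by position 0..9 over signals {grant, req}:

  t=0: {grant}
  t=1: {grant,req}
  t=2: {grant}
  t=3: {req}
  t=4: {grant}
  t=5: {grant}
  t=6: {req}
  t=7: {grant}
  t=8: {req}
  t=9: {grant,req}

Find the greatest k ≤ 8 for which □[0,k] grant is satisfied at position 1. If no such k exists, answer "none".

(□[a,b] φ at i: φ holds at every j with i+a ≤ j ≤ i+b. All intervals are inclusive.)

grant must hold from j=1 onward; find where it first fails.
  j=1: holds
  j=2: holds
  j=3: fails
Holds on [1,2], so largest k = 1.

1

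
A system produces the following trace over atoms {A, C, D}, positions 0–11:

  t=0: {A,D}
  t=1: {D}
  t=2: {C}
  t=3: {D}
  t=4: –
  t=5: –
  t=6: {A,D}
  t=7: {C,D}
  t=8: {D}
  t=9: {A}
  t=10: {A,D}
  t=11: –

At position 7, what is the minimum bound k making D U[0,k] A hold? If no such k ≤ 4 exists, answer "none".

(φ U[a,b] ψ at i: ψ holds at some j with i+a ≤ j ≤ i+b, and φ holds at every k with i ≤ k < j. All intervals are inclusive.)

2

Need earliest j ≥ 7 with A, and D at every k in [7,j-1].
  j=7: rhs fails.
  j=8: rhs fails.
  j=9: rhs holds; lhs holds on [7,8]. k = 2.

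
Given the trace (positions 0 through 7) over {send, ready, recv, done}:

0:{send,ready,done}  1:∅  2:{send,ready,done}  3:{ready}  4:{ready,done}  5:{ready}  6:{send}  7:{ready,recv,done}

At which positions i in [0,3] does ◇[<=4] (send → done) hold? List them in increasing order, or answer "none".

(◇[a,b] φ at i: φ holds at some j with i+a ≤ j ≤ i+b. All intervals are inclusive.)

0, 1, 2, 3

Evaluate at each i in [0,3]:
  i=0: ✓ (witness j=0)
  i=1: ✓ (witness j=1)
  i=2: ✓ (witness j=2)
  i=3: ✓ (witness j=3)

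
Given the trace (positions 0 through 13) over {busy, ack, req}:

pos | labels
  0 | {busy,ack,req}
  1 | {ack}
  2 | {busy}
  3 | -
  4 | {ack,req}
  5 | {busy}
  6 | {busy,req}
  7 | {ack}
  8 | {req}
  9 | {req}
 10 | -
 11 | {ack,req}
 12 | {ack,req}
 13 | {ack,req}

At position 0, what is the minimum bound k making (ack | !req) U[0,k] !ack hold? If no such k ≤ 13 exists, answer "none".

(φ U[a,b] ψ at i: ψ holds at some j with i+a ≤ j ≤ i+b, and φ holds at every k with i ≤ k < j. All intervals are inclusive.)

Need earliest j ≥ 0 with !ack, and (ack | !req) at every k in [0,j-1].
  j=0: rhs fails.
  j=1: rhs fails.
  j=2: rhs holds; lhs holds on [0,1]. k = 2.

2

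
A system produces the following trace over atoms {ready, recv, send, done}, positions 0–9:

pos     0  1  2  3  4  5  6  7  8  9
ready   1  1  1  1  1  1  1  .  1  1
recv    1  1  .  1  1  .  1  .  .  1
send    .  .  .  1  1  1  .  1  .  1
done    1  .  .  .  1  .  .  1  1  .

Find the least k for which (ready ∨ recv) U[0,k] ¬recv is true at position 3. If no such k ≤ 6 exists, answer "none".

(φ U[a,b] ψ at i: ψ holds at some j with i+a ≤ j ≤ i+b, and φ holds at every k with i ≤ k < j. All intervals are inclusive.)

2

Need earliest j ≥ 3 with ¬recv, and (ready ∨ recv) at every k in [3,j-1].
  j=3: rhs fails.
  j=4: rhs fails.
  j=5: rhs holds; lhs holds on [3,4]. k = 2.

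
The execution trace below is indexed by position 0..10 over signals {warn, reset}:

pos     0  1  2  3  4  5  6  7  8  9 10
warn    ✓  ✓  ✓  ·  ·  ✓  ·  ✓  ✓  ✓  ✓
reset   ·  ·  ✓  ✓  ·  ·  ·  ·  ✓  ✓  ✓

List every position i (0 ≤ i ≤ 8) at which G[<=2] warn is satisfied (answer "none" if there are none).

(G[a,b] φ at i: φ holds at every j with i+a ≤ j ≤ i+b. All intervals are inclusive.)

0, 7, 8

Evaluate at each i in [0,8]:
  i=0: ✓ (all of [0,2])
  i=1: ✗ (fails at j=3)
  i=2: ✗ (fails at j=3)
  i=3: ✗ (fails at j=3)
  i=4: ✗ (fails at j=4)
  i=5: ✗ (fails at j=6)
  i=6: ✗ (fails at j=6)
  i=7: ✓ (all of [7,9])
  i=8: ✓ (all of [8,10])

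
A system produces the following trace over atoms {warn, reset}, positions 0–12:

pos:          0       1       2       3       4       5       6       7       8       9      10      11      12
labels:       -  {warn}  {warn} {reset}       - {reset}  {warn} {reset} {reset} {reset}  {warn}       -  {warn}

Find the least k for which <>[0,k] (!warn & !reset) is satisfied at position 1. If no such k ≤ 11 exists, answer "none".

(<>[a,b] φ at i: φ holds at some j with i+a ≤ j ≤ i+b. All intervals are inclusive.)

3

Scan j = 1,2,… for (!warn & !reset):
  j=1: fails
  j=2: fails
  j=3: fails
  j=4: holds
First hit at j=4, so smallest k = 4-1 = 3.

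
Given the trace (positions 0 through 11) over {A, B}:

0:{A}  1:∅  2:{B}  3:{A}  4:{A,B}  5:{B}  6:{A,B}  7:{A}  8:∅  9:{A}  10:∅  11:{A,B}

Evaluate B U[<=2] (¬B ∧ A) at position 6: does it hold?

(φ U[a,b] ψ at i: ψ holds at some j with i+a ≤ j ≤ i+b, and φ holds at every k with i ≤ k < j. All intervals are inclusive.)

Need some j in [6,8] with (¬B ∧ A), and B at every k in [6,j-1].
  j=6: (¬B ∧ A) false.
  j=7: (¬B ∧ A) holds; B holds at every k in [6,6] → satisfied.

Holds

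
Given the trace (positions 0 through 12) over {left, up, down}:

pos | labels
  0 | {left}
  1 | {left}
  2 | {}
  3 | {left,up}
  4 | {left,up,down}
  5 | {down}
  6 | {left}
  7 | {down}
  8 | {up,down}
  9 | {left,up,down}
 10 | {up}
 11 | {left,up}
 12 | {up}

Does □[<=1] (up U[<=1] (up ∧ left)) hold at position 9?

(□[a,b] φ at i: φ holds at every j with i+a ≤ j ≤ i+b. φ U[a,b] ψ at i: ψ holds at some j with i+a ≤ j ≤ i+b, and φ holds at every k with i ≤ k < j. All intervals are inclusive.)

True

Check (up U[<=1] (up ∧ left)) at every j in [9,10]:
  j=9: holds
  j=10: holds
All positions satisfy it → formula holds.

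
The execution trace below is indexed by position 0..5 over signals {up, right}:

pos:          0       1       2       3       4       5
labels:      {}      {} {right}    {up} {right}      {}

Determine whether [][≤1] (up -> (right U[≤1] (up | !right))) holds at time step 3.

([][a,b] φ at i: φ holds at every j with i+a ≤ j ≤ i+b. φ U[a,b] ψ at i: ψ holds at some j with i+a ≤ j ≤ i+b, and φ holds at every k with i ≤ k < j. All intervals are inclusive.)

Yes

Check (up -> (right U[≤1] (up | !right))) at every j in [3,4]:
  j=3: antecedent true; consequent holds → ✓
  j=4: antecedent false → ✓
All positions satisfy it → formula holds.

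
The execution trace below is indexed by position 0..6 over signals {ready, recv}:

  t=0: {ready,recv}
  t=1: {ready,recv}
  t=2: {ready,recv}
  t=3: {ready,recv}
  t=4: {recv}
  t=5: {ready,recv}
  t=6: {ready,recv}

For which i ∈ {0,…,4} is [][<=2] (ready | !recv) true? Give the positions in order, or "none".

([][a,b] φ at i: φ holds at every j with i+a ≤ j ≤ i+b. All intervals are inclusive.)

0, 1

Evaluate at each i in [0,4]:
  i=0: ✓ (all of [0,2])
  i=1: ✓ (all of [1,3])
  i=2: ✗ (fails at j=4)
  i=3: ✗ (fails at j=4)
  i=4: ✗ (fails at j=4)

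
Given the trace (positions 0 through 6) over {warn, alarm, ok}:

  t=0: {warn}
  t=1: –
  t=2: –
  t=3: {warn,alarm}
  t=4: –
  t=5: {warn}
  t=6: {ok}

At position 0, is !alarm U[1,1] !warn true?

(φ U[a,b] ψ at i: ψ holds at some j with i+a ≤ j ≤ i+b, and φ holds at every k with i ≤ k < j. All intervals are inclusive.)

Need some j in [1,1] with !warn, and !alarm at every k in [0,j-1].
  j=1: !warn holds; !alarm holds at every k in [0,0] → satisfied.

Holds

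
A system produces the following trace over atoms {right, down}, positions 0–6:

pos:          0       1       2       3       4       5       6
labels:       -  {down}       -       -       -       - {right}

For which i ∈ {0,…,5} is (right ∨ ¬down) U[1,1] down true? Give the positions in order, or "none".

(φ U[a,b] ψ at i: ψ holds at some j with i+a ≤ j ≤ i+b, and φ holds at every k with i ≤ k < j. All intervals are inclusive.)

Evaluate at each i in [0,5]:
  i=0: ✓ (rhs at j=1; lhs holds on [0,0])
  i=1: ✗ (no rhs in [2,2])
  i=2: ✗ (no rhs in [3,3])
  i=3: ✗ (no rhs in [4,4])
  i=4: ✗ (no rhs in [5,5])
  i=5: ✗ (no rhs in [6,6])

0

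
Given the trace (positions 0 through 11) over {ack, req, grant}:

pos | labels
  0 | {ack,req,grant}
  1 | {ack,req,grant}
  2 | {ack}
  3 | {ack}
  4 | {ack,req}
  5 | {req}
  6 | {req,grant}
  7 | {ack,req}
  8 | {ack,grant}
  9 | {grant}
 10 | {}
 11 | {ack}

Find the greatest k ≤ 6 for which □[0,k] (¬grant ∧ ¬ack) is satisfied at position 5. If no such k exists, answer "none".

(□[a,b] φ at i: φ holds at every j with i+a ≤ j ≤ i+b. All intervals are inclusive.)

0

(¬grant ∧ ¬ack) must hold from j=5 onward; find where it first fails.
  j=5: holds
  j=6: fails
Holds on [5,5], so largest k = 0.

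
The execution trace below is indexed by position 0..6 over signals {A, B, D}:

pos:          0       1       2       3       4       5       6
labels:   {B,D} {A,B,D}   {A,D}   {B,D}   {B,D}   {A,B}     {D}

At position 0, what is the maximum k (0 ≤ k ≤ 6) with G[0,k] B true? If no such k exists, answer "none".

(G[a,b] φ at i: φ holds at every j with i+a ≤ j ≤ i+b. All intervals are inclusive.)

1

B must hold from j=0 onward; find where it first fails.
  j=0: holds
  j=1: holds
  j=2: fails
Holds on [0,1], so largest k = 1.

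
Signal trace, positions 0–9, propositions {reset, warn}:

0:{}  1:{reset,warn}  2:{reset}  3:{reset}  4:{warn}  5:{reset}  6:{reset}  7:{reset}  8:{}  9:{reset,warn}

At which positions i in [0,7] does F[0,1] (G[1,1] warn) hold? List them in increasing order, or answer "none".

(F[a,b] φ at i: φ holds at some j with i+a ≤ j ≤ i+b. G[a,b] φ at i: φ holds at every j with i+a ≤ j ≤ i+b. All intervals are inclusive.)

0, 2, 3, 7

Evaluate at each i in [0,7]:
  i=0: ✓ (witness j=0)
  i=1: ✗ (none in [1,2])
  i=2: ✓ (witness j=3)
  i=3: ✓ (witness j=3)
  i=4: ✗ (none in [4,5])
  i=5: ✗ (none in [5,6])
  i=6: ✗ (none in [6,7])
  i=7: ✓ (witness j=8)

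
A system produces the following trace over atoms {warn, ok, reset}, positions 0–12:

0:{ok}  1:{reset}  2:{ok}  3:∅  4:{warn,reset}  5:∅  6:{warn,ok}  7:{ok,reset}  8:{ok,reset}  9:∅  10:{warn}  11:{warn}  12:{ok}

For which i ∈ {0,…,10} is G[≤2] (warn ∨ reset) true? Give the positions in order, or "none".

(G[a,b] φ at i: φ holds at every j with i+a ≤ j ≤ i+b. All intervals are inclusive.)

6

Evaluate at each i in [0,10]:
  i=0: ✗ (fails at j=0)
  i=1: ✗ (fails at j=2)
  i=2: ✗ (fails at j=2)
  i=3: ✗ (fails at j=3)
  i=4: ✗ (fails at j=5)
  i=5: ✗ (fails at j=5)
  i=6: ✓ (all of [6,8])
  i=7: ✗ (fails at j=9)
  i=8: ✗ (fails at j=9)
  i=9: ✗ (fails at j=9)
  i=10: ✗ (fails at j=12)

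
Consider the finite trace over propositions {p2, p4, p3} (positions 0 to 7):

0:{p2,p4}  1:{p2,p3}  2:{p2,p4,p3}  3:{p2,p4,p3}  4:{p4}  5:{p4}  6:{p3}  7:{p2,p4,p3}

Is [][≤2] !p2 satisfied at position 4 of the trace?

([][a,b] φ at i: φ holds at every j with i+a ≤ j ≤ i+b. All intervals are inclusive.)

Check !p2 at every j in [4,6]:
  j=4: true
  j=5: true
  j=6: true
All positions satisfy it → formula holds.

True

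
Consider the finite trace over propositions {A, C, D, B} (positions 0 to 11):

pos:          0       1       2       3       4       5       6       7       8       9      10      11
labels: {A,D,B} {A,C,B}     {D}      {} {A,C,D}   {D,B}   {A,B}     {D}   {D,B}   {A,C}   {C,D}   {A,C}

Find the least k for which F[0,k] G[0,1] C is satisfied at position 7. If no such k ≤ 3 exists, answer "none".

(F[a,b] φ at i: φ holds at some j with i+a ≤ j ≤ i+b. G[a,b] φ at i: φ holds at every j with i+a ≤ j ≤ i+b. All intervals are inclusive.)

2

Scan j = 7,8,… for G[0,1] C:
  j=7: fails
  j=8: fails
  j=9: holds
First hit at j=9, so smallest k = 9-7 = 2.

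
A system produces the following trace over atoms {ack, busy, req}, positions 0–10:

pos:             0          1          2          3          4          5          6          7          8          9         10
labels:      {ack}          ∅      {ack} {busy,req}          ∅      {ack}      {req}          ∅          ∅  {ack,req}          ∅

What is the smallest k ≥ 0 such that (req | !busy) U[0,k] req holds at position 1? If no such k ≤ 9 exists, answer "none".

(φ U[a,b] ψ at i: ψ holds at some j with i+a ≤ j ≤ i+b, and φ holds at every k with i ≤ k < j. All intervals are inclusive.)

Need earliest j ≥ 1 with req, and (req | !busy) at every k in [1,j-1].
  j=1: rhs fails.
  j=2: rhs fails.
  j=3: rhs holds; lhs holds on [1,2]. k = 2.

2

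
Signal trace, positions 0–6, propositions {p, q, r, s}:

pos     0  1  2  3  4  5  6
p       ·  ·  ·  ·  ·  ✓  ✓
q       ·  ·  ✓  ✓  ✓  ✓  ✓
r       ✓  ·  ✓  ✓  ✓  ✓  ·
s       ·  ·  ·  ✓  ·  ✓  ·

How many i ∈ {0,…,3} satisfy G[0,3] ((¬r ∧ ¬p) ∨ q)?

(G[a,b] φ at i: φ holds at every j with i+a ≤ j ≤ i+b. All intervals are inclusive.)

Evaluate at each i in [0,3]:
  i=0: ✗ (fails at j=0)
  i=1: ✓ (all of [1,4])
  i=2: ✓ (all of [2,5])
  i=3: ✓ (all of [3,6])
Positions where it holds: {1, 2, 3} → 3.

3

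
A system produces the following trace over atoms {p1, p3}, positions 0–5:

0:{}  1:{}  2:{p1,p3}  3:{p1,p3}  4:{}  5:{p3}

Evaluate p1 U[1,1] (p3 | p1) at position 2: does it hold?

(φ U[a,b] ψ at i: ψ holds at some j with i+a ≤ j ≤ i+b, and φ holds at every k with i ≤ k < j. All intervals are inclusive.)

Need some j in [3,3] with (p3 | p1), and p1 at every k in [2,j-1].
  j=3: (p3 | p1) holds; p1 holds at every k in [2,2] → satisfied.

Yes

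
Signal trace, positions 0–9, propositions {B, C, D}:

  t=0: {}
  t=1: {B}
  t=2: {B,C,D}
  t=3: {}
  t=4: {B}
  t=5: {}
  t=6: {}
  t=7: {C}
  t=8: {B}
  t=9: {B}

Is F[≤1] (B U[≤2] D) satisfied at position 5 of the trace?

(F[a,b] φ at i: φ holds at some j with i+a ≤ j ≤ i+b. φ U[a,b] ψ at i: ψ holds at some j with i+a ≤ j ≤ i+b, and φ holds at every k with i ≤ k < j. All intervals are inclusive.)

False

Check (B U[≤2] D) at each j in [5,6]:
  j=5: fails
  j=6: fails
No position in the window satisfies it → formula fails.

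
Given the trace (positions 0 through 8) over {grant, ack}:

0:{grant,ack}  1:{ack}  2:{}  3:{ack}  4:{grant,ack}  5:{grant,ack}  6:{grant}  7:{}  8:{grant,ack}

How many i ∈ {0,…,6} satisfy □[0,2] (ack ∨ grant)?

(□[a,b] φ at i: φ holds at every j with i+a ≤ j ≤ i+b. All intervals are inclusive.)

2

Evaluate at each i in [0,6]:
  i=0: ✗ (fails at j=2)
  i=1: ✗ (fails at j=2)
  i=2: ✗ (fails at j=2)
  i=3: ✓ (all of [3,5])
  i=4: ✓ (all of [4,6])
  i=5: ✗ (fails at j=7)
  i=6: ✗ (fails at j=7)
Positions where it holds: {3, 4} → 2.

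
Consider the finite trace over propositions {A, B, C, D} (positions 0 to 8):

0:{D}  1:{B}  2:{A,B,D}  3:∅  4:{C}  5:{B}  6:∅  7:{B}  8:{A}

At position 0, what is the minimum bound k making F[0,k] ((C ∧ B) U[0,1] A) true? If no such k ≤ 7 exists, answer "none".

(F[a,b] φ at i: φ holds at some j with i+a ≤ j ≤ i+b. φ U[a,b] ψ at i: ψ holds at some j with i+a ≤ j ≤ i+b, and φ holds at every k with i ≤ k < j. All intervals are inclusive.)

2

Scan j = 0,1,… for ((C ∧ B) U[0,1] A):
  j=0: fails
  j=1: fails
  j=2: holds
First hit at j=2, so smallest k = 2-0 = 2.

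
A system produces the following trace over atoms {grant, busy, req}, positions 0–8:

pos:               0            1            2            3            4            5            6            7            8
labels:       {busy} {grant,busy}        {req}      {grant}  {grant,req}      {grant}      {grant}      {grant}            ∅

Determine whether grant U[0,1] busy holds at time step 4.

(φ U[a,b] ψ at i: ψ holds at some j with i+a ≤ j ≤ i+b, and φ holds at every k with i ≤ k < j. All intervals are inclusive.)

No

Need some j in [4,5] with busy, and grant at every k in [4,j-1].
  j=4: busy false.
  j=5: busy false.
No j in the window works → until fails.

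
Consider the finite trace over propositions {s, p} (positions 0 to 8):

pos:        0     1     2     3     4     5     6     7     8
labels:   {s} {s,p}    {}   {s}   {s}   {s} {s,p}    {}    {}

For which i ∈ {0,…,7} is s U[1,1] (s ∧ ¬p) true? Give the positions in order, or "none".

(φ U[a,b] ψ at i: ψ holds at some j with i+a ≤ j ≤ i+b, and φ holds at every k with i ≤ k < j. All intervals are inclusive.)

3, 4

Evaluate at each i in [0,7]:
  i=0: ✗ (no rhs in [1,1])
  i=1: ✗ (no rhs in [2,2])
  i=2: ✗ (lhs fails at k=2 before rhs at j=3)
  i=3: ✓ (rhs at j=4; lhs holds on [3,3])
  i=4: ✓ (rhs at j=5; lhs holds on [4,4])
  i=5: ✗ (no rhs in [6,6])
  i=6: ✗ (no rhs in [7,7])
  i=7: ✗ (no rhs in [8,8])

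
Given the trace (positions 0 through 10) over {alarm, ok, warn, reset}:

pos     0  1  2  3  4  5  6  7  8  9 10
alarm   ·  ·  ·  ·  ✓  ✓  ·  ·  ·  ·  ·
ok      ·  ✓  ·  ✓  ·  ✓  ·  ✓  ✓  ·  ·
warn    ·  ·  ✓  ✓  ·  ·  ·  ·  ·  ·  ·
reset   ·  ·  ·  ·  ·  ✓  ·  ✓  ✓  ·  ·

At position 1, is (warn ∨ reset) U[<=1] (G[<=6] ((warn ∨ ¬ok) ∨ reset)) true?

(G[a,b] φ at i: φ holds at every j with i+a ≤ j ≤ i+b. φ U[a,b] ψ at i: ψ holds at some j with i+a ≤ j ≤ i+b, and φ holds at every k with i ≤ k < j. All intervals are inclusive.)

No

Need some j in [1,2] with G[<=6] ((warn ∨ ¬ok) ∨ reset), and (warn ∨ reset) at every k in [1,j-1].
  j=1: G[<=6] ((warn ∨ ¬ok) ∨ reset) — fails at 1.
  j=2: G[<=6] ((warn ∨ ¬ok) ∨ reset) holds, but (warn ∨ reset) fails at k=1 → not this j.
No j in the window works → until fails.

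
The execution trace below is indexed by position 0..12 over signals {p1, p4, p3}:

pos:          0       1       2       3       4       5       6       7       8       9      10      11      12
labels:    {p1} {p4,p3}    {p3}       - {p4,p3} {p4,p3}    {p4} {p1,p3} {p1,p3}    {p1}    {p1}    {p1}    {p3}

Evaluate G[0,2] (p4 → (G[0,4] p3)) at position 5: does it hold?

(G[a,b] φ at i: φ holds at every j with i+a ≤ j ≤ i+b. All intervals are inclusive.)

No

Check (p4 → (G[0,4] p3)) at every j in [5,7]:
  j=5: antecedent true; consequent fails at 6 → ✗
  j=6: antecedent true; consequent fails at 6 → ✗
  j=7: antecedent false → ✓
Fails at j=5 → formula fails.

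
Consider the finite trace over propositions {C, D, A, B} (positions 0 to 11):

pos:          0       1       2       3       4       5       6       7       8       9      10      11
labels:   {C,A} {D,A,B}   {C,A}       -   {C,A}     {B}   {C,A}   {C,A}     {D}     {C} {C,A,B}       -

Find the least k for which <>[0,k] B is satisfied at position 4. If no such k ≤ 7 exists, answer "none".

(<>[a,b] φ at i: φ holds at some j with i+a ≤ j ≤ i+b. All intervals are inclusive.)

1

Scan j = 4,5,… for B:
  j=4: fails
  j=5: holds
First hit at j=5, so smallest k = 5-4 = 1.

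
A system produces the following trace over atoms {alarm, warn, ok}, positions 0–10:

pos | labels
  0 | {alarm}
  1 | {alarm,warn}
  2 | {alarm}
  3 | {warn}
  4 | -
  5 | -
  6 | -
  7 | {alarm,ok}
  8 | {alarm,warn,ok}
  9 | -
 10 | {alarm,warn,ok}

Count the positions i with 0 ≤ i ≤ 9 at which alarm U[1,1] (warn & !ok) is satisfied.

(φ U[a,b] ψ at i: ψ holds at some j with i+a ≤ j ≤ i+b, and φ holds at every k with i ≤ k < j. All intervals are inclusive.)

Evaluate at each i in [0,9]:
  i=0: ✓ (rhs at j=1; lhs holds on [0,0])
  i=1: ✗ (no rhs in [2,2])
  i=2: ✓ (rhs at j=3; lhs holds on [2,2])
  i=3: ✗ (no rhs in [4,4])
  i=4: ✗ (no rhs in [5,5])
  i=5: ✗ (no rhs in [6,6])
  i=6: ✗ (no rhs in [7,7])
  i=7: ✗ (no rhs in [8,8])
  i=8: ✗ (no rhs in [9,9])
  i=9: ✗ (no rhs in [10,10])
Positions where it holds: {0, 2} → 2.

2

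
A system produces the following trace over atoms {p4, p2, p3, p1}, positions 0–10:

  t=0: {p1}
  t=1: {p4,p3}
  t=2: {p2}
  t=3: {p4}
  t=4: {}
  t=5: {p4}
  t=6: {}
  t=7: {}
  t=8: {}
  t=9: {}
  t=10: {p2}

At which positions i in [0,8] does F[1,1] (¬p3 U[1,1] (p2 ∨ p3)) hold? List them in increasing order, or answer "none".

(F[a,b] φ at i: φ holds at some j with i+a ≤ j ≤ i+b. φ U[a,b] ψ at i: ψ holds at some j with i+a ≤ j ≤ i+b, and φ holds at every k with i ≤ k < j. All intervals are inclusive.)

8

Evaluate at each i in [0,8]:
  i=0: ✗ (none in [1,1])
  i=1: ✗ (none in [2,2])
  i=2: ✗ (none in [3,3])
  i=3: ✗ (none in [4,4])
  i=4: ✗ (none in [5,5])
  i=5: ✗ (none in [6,6])
  i=6: ✗ (none in [7,7])
  i=7: ✗ (none in [8,8])
  i=8: ✓ (witness j=9)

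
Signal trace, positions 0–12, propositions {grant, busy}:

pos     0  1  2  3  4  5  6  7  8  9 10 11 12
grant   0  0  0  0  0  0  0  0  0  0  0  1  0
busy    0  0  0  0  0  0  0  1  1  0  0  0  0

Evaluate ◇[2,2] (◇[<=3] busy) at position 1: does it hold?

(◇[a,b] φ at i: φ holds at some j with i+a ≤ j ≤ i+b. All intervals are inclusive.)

Does not hold

Check ◇[<=3] busy at each j in [3,3]:
  j=3: fails (none in [3,6])
No position in the window satisfies it → formula fails.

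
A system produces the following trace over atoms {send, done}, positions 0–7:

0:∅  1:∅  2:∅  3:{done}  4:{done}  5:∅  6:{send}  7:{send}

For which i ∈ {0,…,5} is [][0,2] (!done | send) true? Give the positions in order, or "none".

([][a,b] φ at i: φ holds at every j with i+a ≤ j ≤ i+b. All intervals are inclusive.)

0, 5

Evaluate at each i in [0,5]:
  i=0: ✓ (all of [0,2])
  i=1: ✗ (fails at j=3)
  i=2: ✗ (fails at j=3)
  i=3: ✗ (fails at j=3)
  i=4: ✗ (fails at j=4)
  i=5: ✓ (all of [5,7])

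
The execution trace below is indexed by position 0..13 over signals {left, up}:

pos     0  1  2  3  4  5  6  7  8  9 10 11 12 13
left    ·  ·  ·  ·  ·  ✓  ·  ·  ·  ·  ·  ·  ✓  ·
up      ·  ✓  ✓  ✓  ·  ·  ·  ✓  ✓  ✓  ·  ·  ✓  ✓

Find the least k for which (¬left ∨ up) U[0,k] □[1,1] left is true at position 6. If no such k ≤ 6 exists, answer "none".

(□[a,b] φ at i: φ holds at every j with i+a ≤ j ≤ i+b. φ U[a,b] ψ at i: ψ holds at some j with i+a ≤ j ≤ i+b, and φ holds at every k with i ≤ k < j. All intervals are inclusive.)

5

Need earliest j ≥ 6 with □[1,1] left, and (¬left ∨ up) at every k in [6,j-1].
  j=6: rhs fails.
  j=7: rhs fails.
  j=8: rhs fails.
  j=9: rhs fails.
  j=10: rhs fails.
  j=11: rhs holds; lhs holds on [6,10]. k = 5.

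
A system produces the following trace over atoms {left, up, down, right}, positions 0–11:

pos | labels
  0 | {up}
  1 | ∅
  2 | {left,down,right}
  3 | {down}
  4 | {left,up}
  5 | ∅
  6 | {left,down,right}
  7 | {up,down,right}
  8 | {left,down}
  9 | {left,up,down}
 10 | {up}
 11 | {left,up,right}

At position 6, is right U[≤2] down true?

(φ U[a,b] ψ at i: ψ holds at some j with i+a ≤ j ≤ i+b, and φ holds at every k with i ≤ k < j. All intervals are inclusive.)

True

Need some j in [6,8] with down, and right at every k in [6,j-1].
  j=6: down holds; no prefix to check → satisfied.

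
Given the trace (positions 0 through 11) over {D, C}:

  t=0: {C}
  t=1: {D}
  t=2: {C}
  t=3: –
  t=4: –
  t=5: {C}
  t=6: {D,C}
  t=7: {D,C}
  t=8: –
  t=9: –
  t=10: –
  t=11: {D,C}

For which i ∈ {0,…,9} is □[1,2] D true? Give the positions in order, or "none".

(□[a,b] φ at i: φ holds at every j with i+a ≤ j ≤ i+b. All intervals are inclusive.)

Evaluate at each i in [0,9]:
  i=0: ✗ (fails at j=2)
  i=1: ✗ (fails at j=2)
  i=2: ✗ (fails at j=3)
  i=3: ✗ (fails at j=4)
  i=4: ✗ (fails at j=5)
  i=5: ✓ (all of [6,7])
  i=6: ✗ (fails at j=8)
  i=7: ✗ (fails at j=8)
  i=8: ✗ (fails at j=9)
  i=9: ✗ (fails at j=10)

5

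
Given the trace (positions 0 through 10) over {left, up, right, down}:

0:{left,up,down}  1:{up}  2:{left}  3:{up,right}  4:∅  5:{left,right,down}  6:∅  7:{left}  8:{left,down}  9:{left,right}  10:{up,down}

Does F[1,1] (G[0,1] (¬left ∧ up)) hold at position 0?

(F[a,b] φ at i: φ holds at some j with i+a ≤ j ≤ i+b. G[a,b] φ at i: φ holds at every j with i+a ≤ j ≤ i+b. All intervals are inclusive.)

False

Check G[0,1] (¬left ∧ up) at each j in [1,1]:
  j=1: fails at 2
No position in the window satisfies it → formula fails.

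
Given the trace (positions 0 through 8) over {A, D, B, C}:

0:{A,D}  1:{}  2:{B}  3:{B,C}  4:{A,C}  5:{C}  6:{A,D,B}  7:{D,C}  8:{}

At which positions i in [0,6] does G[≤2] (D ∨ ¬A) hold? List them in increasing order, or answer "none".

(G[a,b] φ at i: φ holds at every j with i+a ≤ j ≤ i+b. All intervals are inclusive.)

Evaluate at each i in [0,6]:
  i=0: ✓ (all of [0,2])
  i=1: ✓ (all of [1,3])
  i=2: ✗ (fails at j=4)
  i=3: ✗ (fails at j=4)
  i=4: ✗ (fails at j=4)
  i=5: ✓ (all of [5,7])
  i=6: ✓ (all of [6,8])

0, 1, 5, 6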